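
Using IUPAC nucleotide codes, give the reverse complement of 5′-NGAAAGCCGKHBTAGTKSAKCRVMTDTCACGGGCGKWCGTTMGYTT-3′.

5'-AARCKAACGWMCGCCCGTGAHAKBYGMTSMACTAVDMCGGCTTTCN-3'

Standard pairs A↔T, G↔C; ambiguity codes pair R↔Y, M↔K, W↔W, S↔S, B↔V, D↔H, N↔N. Complement (NCTTTCGGCMDVATCAMSTMGYBKAHAGTGCCCGCMWGCAAKCRAA), then reverse for 5'→3'.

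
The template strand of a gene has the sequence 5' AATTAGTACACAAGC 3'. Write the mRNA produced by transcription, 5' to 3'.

The mRNA has the sequence of the coding strand (reverse complement of the template) with T→U. Reverse complement of AATTAGTACACAAGC is GCTTGTGTACTAATT; then T→U.

5'-GCUUGUGUACUAAUU-3'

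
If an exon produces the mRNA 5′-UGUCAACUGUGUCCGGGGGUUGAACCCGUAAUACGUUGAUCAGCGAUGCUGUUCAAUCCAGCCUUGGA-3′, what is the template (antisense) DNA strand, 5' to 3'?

Replace U with T to get the coding DNA strand: TGTCAACTGTGTCCGGGGGTTGAACCCGTAATACGTTGATCAGCGATGCTGTTCAATCCAGCCTTGGA. The template strand is its reverse complement (complement ACAGTTGACACAGGCCCCCAACTTGGGCATTATGCAACTAGTCGCTACGACAAGTTAGGTCGGAACCT, then reverse).

5'-TCCAAGGCTGGATTGAACAGCATCGCTGATCAACGTATTACGGGTTCAACCCCCGGACACAGTTGACA-3'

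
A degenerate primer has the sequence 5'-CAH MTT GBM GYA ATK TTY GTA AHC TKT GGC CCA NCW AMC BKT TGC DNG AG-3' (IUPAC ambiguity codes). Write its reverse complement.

Standard pairs A↔T, G↔C; ambiguity codes pair Y↔R, M↔K, W↔W, B↔V, D↔H, N↔N. Complement (GTDKAACVKCRTTAMAARCATTDGAMACCGGGTNGWTKGVMAACGHNCTC), then reverse for 5'→3'.

5'-CTCNHGCAAMVGKTWGNTGGGCCAMAGDTTACRAAMATTRCKVCAAKDTG-3'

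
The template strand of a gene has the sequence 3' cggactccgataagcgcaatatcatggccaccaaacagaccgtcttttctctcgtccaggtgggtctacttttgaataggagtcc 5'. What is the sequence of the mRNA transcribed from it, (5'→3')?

Reading the template 3'→5' as shown, RNA polymerase pairs each base (A→U, T→A, G↔C) to build mRNA 5'→3' directly.

5'-GCCUGAGGCUAUUCGCGUUAUAGUACCGGUGGUUUGUCUGGCAGAAAAGAGAGCAGGUCCACCCAGAUGAAAACUUAUCCUCAGG-3'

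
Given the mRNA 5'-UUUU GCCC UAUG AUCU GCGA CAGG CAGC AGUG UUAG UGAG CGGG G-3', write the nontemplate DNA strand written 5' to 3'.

The coding DNA strand has the same 5'→3' sequence as the mRNA with U replaced by T.

5'-TTTTGCCCTATGATCTGCGACAGGCAGCAGTGTTAGTGAGCGGGG-3'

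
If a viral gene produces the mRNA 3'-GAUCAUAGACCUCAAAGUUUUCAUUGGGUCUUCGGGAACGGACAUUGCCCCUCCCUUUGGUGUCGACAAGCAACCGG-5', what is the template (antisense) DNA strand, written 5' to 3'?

Written 5'→3' the mRNA is GGCCAACGAACAGCUGUGGUUUCCCUCCCCGUUACAGGCAAGGGCUUCUGGGUUACUUUUGAAACUCCAGAUACUAG, so the coding DNA strand is GGCCAACGAACAGCTGTGGTTTCCCTCCCCGTTACAGGCAAGGGCTTCTGGGTTACTTTTGAAACTCCAGATACTAG. The template is its reverse complement.

5'-CTAGTATCTGGAGTTTCAAAAGTAACCCAGAAGCCCTTGCCTGTAACGGGGAGGGAAACCACAGCTGTTCGTTGGCC-3'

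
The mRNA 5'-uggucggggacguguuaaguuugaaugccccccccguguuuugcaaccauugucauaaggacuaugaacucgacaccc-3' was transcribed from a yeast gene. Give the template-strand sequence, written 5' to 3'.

Replace U with T to get the coding DNA strand: TGGTCGGGGACGTGTTAAGTTTGAATGCCCCCCCCGTGTTTTGCAACCATTGTCATAAGGACTATGAACTCGACACCC. The template strand is its reverse complement (complement ACCAGCCCCTGCACAATTCAAACTTACGGGGGGGGCACAAAACGTTGGTAACAGTATTCCTGATACTTGAGCTGTGGG, then reverse).

5'-GGGTGTCGAGTTCATAGTCCTTATGACAATGGTTGCAAAACACGGGGGGGGCATTCAAACTTAACACGTCCCCGACCA-3'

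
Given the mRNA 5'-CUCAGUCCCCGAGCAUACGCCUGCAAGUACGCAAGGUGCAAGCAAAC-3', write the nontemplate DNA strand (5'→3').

5'-CTCAGTCCCCGAGCATACGCCTGCAAGTACGCAAGGTGCAAGCAAAC-3'

The coding DNA strand has the same 5'→3' sequence as the mRNA with U replaced by T.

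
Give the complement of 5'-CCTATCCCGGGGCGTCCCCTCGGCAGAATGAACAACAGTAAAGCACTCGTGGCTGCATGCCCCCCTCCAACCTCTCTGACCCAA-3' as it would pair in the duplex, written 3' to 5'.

3'-GGATAGGGCCCCGCAGGGGAGCCGTCTTACTTGTTGTCATTTCGTGAGCACCGACGTACGGGGGGAGGTTGGAGAGACTGGGTT-5'

Base-pairing A↔T, G↔C gives the complement. The complementary strand is antiparallel, so paired with a 5'→3' strand it runs 3'→5'.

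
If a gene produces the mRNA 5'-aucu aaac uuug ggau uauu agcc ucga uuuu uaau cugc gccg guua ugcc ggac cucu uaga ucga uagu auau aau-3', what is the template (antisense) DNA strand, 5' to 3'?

5'-ATTATATACTATCGATCTAAGAGGTCCGGCATAACCGGCGCAGATTAAAAATCGAGGCTAATAATCCCAAAGTTTAGAT-3'

Replace U with T to get the coding DNA strand: ATCTAAACTTTGGGATTATTAGCCTCGATTTTTAATCTGCGCCGGTTATGCCGGACCTCTTAGATCGATAGTATATAAT. The template strand is its reverse complement (complement TAGATTTGAAACCCTAATAATCGGAGCTAAAAATTAGACGCGGCCAATACGGCCTGGAGAATCTAGCTATCATATATTA, then reverse).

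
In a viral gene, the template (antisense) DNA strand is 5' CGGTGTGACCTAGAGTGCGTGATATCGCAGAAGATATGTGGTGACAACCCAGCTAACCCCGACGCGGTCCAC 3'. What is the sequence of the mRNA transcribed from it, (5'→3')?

5'-GUGGACCGCGUCGGGGUUAGCUGGGUUGUCACCACAUAUCUUCUGCGAUAUCACGCACUCUAGGUCACACCG-3'

RNA polymerase reads the template 3'→5' and synthesizes mRNA 5'→3' by base-pairing (A→U, T→A, G↔C). The complement of the template is GCCACACTGGATCTCACGCACTATAGCGTCTTCTATACACCACTGTTGGGTCGATTGGGGCTGCGCCAGGTG; antiparallel, so 5'→3' the coding strand is GTGGACCGCGTCGGGGTTAGCTGGGTTGTCACCACATATCTTCTGCGATATCACGCACTCTAGGTCACACCG. Replace T with U for the mRNA.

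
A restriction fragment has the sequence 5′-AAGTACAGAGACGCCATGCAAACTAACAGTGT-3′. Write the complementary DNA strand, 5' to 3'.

The complement of AAGTACAGAGACGCCATGCAAACTAACAGTGT is TTCATGTCTCTGCGGTACGTTTGATTGTCACA (A↔T, G↔C). DNA strands are antiparallel, so the complementary strand runs 3'→5'; reversing gives the 5'→3' form.

5'-ACACTGTTAGTTTGCATGGCGTCTCTGTACTT-3'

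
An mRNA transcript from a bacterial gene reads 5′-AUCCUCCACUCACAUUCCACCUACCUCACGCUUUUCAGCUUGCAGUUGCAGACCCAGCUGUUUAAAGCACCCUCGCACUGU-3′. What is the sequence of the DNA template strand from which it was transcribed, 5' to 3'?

5′-ACAGTGCGAGGGTGCTTTAAACAGCTGGGTCTGCAACTGCAAGCTGAAAAGCGTGAGGTAGGTGGAATGTGAGTGGAGGAT-3′

Replace U with T to get the coding DNA strand: ATCCTCCACTCACATTCCACCTACCTCACGCTTTTCAGCTTGCAGTTGCAGACCCAGCTGTTTAAAGCACCCTCGCACTGT. The template strand is its reverse complement (complement TAGGAGGTGAGTGTAAGGTGGATGGAGTGCGAAAAGTCGAACGTCAACGTCTGGGTCGACAAATTTCGTGGGAGCGTGACA, then reverse).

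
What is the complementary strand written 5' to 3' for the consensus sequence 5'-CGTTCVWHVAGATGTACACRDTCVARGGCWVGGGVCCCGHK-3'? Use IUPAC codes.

Standard pairs A↔T, G↔C; ambiguity codes pair R↔Y, K↔M, W↔W, D↔H, V↔B. Complement (GCAAGBWDBTCTACATGTGYHAGBTYCCGWBCCCBGGGCDM), then reverse for 5'→3'.

5'-MDCGGGBCCCBWGCCYTBGAHYGTGTACATCTBDWBGAACG-3'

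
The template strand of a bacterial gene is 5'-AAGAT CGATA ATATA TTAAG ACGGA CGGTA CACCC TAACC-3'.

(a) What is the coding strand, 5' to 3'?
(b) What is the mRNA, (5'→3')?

(a) 5'-GGTTAGGGTGTACCGTCCGTCTTAATATATTATCGATCTT-3'
(b) 5'-GGUUAGGGUGUACCGUCCGUCUUAAUAUAUUAUCGAUCUU-3'

(a) The coding strand is the reverse complement of the template: complement TTCTAGCTATTATATAATTCTGCCTGCCATGTGGGATTGG, then reverse.
(b) mRNA has the coding-strand sequence with T→U.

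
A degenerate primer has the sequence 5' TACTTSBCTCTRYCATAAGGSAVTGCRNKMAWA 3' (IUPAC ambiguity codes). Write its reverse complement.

5'-TWTKMNYGCABTSCCTTATGRYAGAGVSAAGTA-3'

Standard pairs A↔T, G↔C; ambiguity codes pair R↔Y, M↔K, W↔W, S↔S, B↔V, N↔N. Complement (ATGAASVGAGAYRGTATTCCSTBACGYNMKTWT), then reverse for 5'→3'.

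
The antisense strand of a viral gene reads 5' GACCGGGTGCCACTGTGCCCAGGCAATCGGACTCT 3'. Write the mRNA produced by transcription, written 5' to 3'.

RNA polymerase reads the template 3'→5' and synthesizes mRNA 5'→3' by base-pairing (A→U, T→A, G↔C). The complement of the template is CTGGCCCACGGTGACACGGGTCCGTTAGCCTGAGA; antiparallel, so 5'→3' the coding strand is AGAGTCCGATTGCCTGGGCACAGTGGCACCCGGTC. Replace T with U for the mRNA.

5'-AGAGUCCGAUUGCCUGGGCACAGUGGCACCCGGUC-3'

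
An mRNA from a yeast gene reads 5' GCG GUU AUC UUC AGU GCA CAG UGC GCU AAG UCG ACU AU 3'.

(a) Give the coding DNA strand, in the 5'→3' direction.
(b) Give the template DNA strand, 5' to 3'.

(a) The coding strand matches the mRNA with U→T.
(b) The template strand is the reverse complement of the coding strand.

(a) 5'-GCGGTTATCTTCAGTGCACAGTGCGCTAAGTCGACTAT-3'
(b) 5′-ATAGTCGACTTAGCGCACTGTGCACTGAAGATAACCGC-3′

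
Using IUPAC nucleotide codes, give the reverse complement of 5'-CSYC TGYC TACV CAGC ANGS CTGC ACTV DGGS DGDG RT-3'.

5'-AYCHCHSCCHBAGTGCAGSCNTGCTGBGTAGRCAGRSG-3'

Standard pairs A↔T, G↔C; ambiguity codes pair R↔Y, S↔S, D↔H, V↔B, N↔N. Complement (GSRGACRGATGBGTCGTNCSGACGTGABHCCSHCHCYA), then reverse for 5'→3'.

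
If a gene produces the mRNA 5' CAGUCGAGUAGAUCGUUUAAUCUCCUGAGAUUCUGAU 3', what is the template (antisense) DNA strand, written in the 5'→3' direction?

5'-ATCAGAATCTCAGGAGATTAAACGATCTACTCGACTG-3'

Replace U with T to get the coding DNA strand: CAGTCGAGTAGATCGTTTAATCTCCTGAGATTCTGAT. The template strand is its reverse complement (complement GTCAGCTCATCTAGCAAATTAGAGGACTCTAAGACTA, then reverse).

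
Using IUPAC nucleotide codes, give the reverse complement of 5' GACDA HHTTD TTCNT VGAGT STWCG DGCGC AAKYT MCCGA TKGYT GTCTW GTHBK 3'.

5'-MVDACWAGACARCMATCGGKARMTTGCGCHCGWASACTCBANGAAHAADDTHGTC-3'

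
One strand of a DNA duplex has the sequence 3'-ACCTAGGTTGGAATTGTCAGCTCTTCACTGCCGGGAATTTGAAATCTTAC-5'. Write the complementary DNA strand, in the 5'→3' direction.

The strand is given 3'→5', so its complement runs 5'→3' in the same left-to-right order: pair each base A↔T, G↔C.

5'-TGGATCCAACCTTAACAGTCGAGAAGTGACGGCCCTTAAACTTTAGAATG-3'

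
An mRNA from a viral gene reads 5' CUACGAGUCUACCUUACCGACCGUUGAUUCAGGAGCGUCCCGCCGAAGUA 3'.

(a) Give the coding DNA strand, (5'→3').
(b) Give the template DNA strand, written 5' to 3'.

(a) 5'-CTACGAGTCTACCTTACCGACCGTTGATTCAGGAGCGTCCCGCCGAAGTA-3'
(b) 5'-TACTTCGGCGGGACGCTCCTGAATCAACGGTCGGTAAGGTAGACTCGTAG-3'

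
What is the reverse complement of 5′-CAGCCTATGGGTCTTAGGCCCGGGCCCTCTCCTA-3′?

Reading the sequence 3'→5' and pairing each base (A↔T, G↔C) gives the reverse complement directly.

5′-TAGGAGAGGGCCCGGGCCTAAGACCCATAGGCTG-3′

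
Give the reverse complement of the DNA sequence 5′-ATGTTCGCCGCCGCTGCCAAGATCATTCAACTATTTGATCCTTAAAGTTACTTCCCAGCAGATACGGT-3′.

5'-ACCGTATCTGCTGGGAAGTAACTTTAAGGATCAAATAGTTGAATGATCTTGGCAGCGGCGGCGAACAT-3'

Complement each base (A↔T, G↔C): TACAAGCGGCGGCGACGGTTCTAGTAAGTTGATAAACTAGGAATTTCAATGAAGGGTCGTCTATGCCA. Then reverse.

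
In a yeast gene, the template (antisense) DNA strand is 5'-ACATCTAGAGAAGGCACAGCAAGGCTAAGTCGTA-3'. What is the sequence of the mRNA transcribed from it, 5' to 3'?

5'-UACGACUUAGCCUUGCUGUGCCUUCUCUAGAUGU-3'

RNA polymerase reads the template 3'→5' and synthesizes mRNA 5'→3' by base-pairing (A→U, T→A, G↔C). The complement of the template is TGTAGATCTCTTCCGTGTCGTTCCGATTCAGCAT; antiparallel, so 5'→3' the coding strand is TACGACTTAGCCTTGCTGTGCCTTCTCTAGATGT. Replace T with U for the mRNA.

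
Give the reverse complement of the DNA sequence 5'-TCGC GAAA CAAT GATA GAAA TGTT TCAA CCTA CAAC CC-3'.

5'-GGGTTGTAGGTTGAAACATTTCTATCATTGTTTCGCGA-3'

Reading the sequence 3'→5' and pairing each base (A↔T, G↔C) gives the reverse complement directly.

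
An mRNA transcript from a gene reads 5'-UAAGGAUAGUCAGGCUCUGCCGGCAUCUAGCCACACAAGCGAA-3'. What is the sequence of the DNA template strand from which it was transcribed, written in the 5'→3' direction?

Replace U with T to get the coding DNA strand: TAAGGATAGTCAGGCTCTGCCGGCATCTAGCCACACAAGCGAA. The template strand is its reverse complement (complement ATTCCTATCAGTCCGAGACGGCCGTAGATCGGTGTGTTCGCTT, then reverse).

5′-TTCGCTTGTGTGGCTAGATGCCGGCAGAGCCTGACTATCCTTA-3′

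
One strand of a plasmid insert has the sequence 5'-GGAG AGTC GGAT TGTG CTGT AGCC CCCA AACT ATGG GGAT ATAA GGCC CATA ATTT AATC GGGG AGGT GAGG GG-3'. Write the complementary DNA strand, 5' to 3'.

The complement of GGAGAGTCGGATTGTGCTGTAGCCCCCAAACTATGGGGATATAAGGCCCATAATTTAATCGGGGAGGTGAGGGG is CCTCTCAGCCTAACACGACATCGGGGGTTTGATACCCCTATATTCCGGGTATTAAATTAGCCCCTCCACTCCCC (A↔T, G↔C). DNA strands are antiparallel, so the complementary strand runs 3'→5'; reversing gives the 5'→3' form.

5'-CCCCTCACCTCCCCGATTAAATTATGGGCCTTATATCCCCATAGTTTGGGGGCTACAGCACAATCCGACTCTCC-3'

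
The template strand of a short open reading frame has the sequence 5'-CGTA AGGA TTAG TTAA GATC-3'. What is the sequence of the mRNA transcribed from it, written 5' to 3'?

The mRNA has the sequence of the coding strand (reverse complement of the template) with T→U. Reverse complement of CGTAAGGATTAGTTAAGATC is GATCTTAACTAATCCTTACG; then T→U.

5'-GAUCUUAACUAAUCCUUACG-3'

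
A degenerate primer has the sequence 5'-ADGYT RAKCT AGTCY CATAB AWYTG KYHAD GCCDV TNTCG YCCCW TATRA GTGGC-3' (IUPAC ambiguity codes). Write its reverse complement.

5'-GCCACTYATAWGGGRCGANABHGGCHTDRMCARWTVTATGRGACTAGMTYARCHT-3'

Standard pairs A↔T, G↔C; ambiguity codes pair R↔Y, K↔M, W↔W, B↔V, D↔H, N↔N. Complement (THCRAYTMGATCAGRGTATVTWRACMRDTHCGGHBANAGCRGGGWATAYTCACCG), then reverse for 5'→3'.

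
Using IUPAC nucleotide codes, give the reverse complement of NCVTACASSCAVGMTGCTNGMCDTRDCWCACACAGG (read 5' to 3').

Standard pairs A↔T, G↔C; ambiguity codes pair R↔Y, M↔K, W↔W, S↔S, D↔H, V↔B, N↔N. Complement (NGBATGTSSGTBCKACGANCKGHAYHGWGTGTGTCC), then reverse for 5'→3'.

5'-CCTGTGTGWGHYAHGKCNAGCAKCBTGSSTGTABGN-3'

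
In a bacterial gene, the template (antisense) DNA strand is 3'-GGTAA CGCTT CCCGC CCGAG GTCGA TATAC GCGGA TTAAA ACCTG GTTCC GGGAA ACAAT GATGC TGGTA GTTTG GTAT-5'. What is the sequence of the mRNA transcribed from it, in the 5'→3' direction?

5′-CCAUUGCGAAGGGCGGGCUCCAGCUAUAUGCGCCUAAUUUUGGACCAAGGCCCUUUGUUACUACGACCAUCAAACCAUA-3′

Reading the template 3'→5' as shown, RNA polymerase pairs each base (A→U, T→A, G↔C) to build mRNA 5'→3' directly.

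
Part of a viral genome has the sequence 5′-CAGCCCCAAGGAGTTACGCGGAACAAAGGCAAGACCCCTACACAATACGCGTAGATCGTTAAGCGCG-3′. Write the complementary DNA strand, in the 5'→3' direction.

5′-CGCGCTTAACGATCTACGCGTATTGTGTAGGGGTCTTGCCTTTGTTCCGCGTAACTCCTTGGGGCTG-3′

Pairing A↔T and G↔C gives GTCGGGGTTCCTCAATGCGCCTTGTTTCCGTTCTGGGGATGTGTTATGCGCATCTAGCAATTCGCGC, running 3'→5'. Reverse for the 5'→3' convention.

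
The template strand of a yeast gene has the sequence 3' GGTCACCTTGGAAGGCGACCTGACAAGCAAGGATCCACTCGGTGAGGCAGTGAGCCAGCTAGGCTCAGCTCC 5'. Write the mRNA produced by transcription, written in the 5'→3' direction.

Reading the template 3'→5' as shown, RNA polymerase pairs each base (A→U, T→A, G↔C) to build mRNA 5'→3' directly.

5'-CCAGUGGAACCUUCCGCUGGACUGUUCGUUCCUAGGUGAGCCACUCCGUCACUCGGUCGAUCCGAGUCGAGG-3'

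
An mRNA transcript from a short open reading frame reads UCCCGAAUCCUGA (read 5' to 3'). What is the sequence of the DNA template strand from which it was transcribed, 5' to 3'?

Replace U with T to get the coding DNA strand: TCCCGAATCCTGA. The template strand is its reverse complement (complement AGGGCTTAGGACT, then reverse).

5′-TCAGGATTCGGGA-3′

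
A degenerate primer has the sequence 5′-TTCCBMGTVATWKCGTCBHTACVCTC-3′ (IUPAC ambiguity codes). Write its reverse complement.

5'-GAGBGTADVGACGMWATBACKVGGAA-3'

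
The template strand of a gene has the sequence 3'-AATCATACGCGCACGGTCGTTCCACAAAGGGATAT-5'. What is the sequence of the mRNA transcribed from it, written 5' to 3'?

5'-UUAGUAUGCGCGUGCCAGCAAGGUGUUUCCCUAUA-3'

Reading the template 3'→5' as shown, RNA polymerase pairs each base (A→U, T→A, G↔C) to build mRNA 5'→3' directly.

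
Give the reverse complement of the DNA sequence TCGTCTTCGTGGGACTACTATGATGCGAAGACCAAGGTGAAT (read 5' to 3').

Reading the sequence 3'→5' and pairing each base (A↔T, G↔C) gives the reverse complement directly.

5′-ATTCACCTTGGTCTTCGCATCATAGTAGTCCCACGAAGACGA-3′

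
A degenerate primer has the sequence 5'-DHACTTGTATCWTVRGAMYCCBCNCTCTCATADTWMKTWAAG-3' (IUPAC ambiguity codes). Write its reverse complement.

5'-CTTWAMKWAHTATGAGAGNGVGGRKTCYBAWGATACAAGTDH-3'

Standard pairs A↔T, G↔C; ambiguity codes pair R↔Y, M↔K, W↔W, B↔V, D↔H, N↔N. Complement (HDTGAACATAGWABYCTKRGGVGNGAGAGTATHAWKMAWTTC), then reverse for 5'→3'.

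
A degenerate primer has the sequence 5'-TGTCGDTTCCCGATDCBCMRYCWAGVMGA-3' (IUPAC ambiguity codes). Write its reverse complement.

Standard pairs A↔T, G↔C; ambiguity codes pair R↔Y, M↔K, W↔W, B↔V, D↔H. Complement (ACAGCHAAGGGCTAHGVGKYRGWTCBKCT), then reverse for 5'→3'.

5′-TCKBCTWGRYKGVGHATCGGGAAHCGACA-3′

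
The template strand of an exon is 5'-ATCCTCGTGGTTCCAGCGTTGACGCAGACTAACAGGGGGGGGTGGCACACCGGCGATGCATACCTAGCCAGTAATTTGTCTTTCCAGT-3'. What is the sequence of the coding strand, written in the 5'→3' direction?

5'-ACTGGAAAGACAAATTACTGGCTAGGTATGCATCGCCGGTGTGCCACCCCCCCCTGTTAGTCTGCGTCAACGCTGGAACCACGAGGAT-3'

The coding strand is complementary and antiparallel to the template: take the complement (A↔T, G↔C) and reverse.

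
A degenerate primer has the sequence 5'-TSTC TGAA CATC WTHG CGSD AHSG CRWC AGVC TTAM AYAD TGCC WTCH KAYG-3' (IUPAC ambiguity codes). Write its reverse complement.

Standard pairs A↔T, G↔C; ambiguity codes pair R↔Y, M↔K, W↔W, S↔S, D↔H, V↔B. Complement (ASAGACTTGTAGWADCGCSHTDSCGYWGTCBGAATKTRTHACGGWAGDMTRC), then reverse for 5'→3'.

5′-CRTMDGAWGGCAHTRTKTAAGBCTGWYGCSDTHSCGCDAWGATGTTCAGASA-3′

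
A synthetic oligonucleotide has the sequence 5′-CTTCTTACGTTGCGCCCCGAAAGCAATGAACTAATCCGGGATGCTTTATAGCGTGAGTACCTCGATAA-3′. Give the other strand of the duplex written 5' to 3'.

5'-TTATCGAGGTACTCACGCTATAAAGCATCCCGGATTAGTTCATTGCTTTCGGGGCGCAACGTAAGAAG-3'

Pairing A↔T and G↔C gives GAAGAATGCAACGCGGGGCTTTCGTTACTTGATTAGGCCCTACGAAATATCGCACTCATGGAGCTATT, running 3'→5'. Reverse for the 5'→3' convention.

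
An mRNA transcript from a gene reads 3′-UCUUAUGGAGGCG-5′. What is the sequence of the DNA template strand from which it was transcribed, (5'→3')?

5'-AGAATACCTCCGC-3'

Written 5'→3' the mRNA is GCGGAGGUAUUCU, so the coding DNA strand is GCGGAGGTATTCT. The template is its reverse complement.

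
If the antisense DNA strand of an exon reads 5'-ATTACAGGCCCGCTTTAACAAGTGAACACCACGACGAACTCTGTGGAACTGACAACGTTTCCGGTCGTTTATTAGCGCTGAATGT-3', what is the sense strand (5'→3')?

5'-ACATTCAGCGCTAATAAACGACCGGAAACGTTGTCAGTTCCACAGAGTTCGTCGTGGTGTTCACTTGTTAAAGCGGGCCTGTAAT-3'

The coding strand is complementary and antiparallel to the template: take the complement (A↔T, G↔C) and reverse.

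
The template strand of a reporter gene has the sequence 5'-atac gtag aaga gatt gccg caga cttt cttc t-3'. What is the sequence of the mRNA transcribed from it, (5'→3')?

RNA polymerase reads the template 3'→5' and synthesizes mRNA 5'→3' by base-pairing (A→U, T→A, G↔C). The complement of the template is TATGCATCTTCTCTAACGGCGTCTGAAAGAAGA; antiparallel, so 5'→3' the coding strand is AGAAGAAAGTCTGCGGCAATCTCTTCTACGTAT. Replace T with U for the mRNA.

5'-AGAAGAAAGUCUGCGGCAAUCUCUUCUACGUAU-3'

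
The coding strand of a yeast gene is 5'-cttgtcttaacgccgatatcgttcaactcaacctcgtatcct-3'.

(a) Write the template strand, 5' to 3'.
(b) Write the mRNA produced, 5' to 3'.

(a) 5'-AGGATACGAGGTTGAGTTGAACGATATCGGCGTTAAGACAAG-3'
(b) 5'-CUUGUCUUAACGCCGAUAUCGUUCAACUCAACCUCGUAUCCU-3'

(a) The template strand is the reverse complement of the coding strand: complement GAACAGAATTGCGGCTATAGCAAGTTGAGTTGGAGCATAGGA, then reverse.
(b) mRNA matches the coding strand with T→U.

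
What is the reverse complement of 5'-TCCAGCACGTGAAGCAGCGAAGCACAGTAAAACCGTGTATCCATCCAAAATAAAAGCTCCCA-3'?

5'-TGGGAGCTTTTATTTTGGATGGATACACGGTTTTACTGTGCTTCGCTGCTTCACGTGCTGGA-3'

Reading the sequence 3'→5' and pairing each base (A↔T, G↔C) gives the reverse complement directly.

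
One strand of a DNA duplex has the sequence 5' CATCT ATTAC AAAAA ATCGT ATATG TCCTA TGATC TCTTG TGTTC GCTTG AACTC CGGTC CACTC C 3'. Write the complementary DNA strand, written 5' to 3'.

5'-GGAGTGGACCGGAGTTCAAGCGAACACAAGAGATCATAGGACATATACGATTTTTTGTAATAGATG-3'

Pairing A↔T and G↔C gives GTAGATAATGTTTTTTAGCATATACAGGATACTAGAGAACACAAGCGAACTTGAGGCCAGGTGAGG, running 3'→5'. Reverse for the 5'→3' convention.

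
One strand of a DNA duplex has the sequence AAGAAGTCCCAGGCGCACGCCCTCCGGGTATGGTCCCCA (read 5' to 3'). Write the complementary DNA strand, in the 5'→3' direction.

5'-TGGGGACCATACCCGGAGGGCGTGCGCCTGGGACTTCTT-3'

The complement of AAGAAGTCCCAGGCGCACGCCCTCCGGGTATGGTCCCCA is TTCTTCAGGGTCCGCGTGCGGGAGGCCCATACCAGGGGT (A↔T, G↔C). DNA strands are antiparallel, so the complementary strand runs 3'→5'; reversing gives the 5'→3' form.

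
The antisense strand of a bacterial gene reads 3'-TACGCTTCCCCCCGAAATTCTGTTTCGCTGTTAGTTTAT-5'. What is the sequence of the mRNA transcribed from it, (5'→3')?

5'-AUGCGAAGGGGGGCUUUAAGACAAAGCGACAAUCAAAUA-3'

Reading the template 3'→5' as shown, RNA polymerase pairs each base (A→U, T→A, G↔C) to build mRNA 5'→3' directly.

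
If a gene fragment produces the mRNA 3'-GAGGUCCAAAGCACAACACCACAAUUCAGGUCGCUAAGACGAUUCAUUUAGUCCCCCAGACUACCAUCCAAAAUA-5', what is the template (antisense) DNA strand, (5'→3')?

Written 5'→3' the mRNA is AUAAAACCUACCAUCAGACCCCCUGAUUUACUUAGCAGAAUCGCUGGACUUAACACCACAACACGAAACCUGGAG, so the coding DNA strand is ATAAAACCTACCATCAGACCCCCTGATTTACTTAGCAGAATCGCTGGACTTAACACCACAACACGAAACCTGGAG. The template is its reverse complement.

5'-CTCCAGGTTTCGTGTTGTGGTGTTAAGTCCAGCGATTCTGCTAAGTAAATCAGGGGGTCTGATGGTAGGTTTTAT-3'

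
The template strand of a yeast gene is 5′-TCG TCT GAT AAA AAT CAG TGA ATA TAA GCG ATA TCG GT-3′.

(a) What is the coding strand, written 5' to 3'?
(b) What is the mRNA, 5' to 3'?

(a) The coding strand is the reverse complement of the template: complement AGCAGACTATTTTTAGTCACTTATATTCGCTATAGCCA, then reverse.
(b) mRNA has the coding-strand sequence with T→U.

(a) 5'-ACCGATATCGCTTATATTCACTGATTTTTATCAGACGA-3'
(b) 5′-ACCGAUAUCGCUUAUAUUCACUGAUUUUUAUCAGACGA-3′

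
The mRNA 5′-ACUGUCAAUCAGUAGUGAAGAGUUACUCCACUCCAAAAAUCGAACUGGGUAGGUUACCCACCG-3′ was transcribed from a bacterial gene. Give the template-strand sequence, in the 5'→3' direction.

5'-CGGTGGGTAACCTACCCAGTTCGATTTTTGGAGTGGAGTAACTCTTCACTACTGATTGACAGT-3'

Replace U with T to get the coding DNA strand: ACTGTCAATCAGTAGTGAAGAGTTACTCCACTCCAAAAATCGAACTGGGTAGGTTACCCACCG. The template strand is its reverse complement (complement TGACAGTTAGTCATCACTTCTCAATGAGGTGAGGTTTTTAGCTTGACCCATCCAATGGGTGGC, then reverse).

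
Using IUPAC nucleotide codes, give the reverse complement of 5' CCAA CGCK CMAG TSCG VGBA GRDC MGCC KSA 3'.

Standard pairs A↔T, G↔C; ambiguity codes pair R↔Y, M↔K, S↔S, B↔V, D↔H. Complement (GGTTGCGMGKTCASGCBCVTCYHGKCGGMST), then reverse for 5'→3'.

5'-TSMGGCKGHYCTVCBCGSACTKGMGCGTTGG-3'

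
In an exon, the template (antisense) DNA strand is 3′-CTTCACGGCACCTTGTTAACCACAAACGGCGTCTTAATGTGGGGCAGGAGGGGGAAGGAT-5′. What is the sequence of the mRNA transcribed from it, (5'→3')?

5'-GAAGUGCCGUGGAACAAUUGGUGUUUGCCGCAGAAUUACACCCCGUCCUCCCCCUUCCUA-3'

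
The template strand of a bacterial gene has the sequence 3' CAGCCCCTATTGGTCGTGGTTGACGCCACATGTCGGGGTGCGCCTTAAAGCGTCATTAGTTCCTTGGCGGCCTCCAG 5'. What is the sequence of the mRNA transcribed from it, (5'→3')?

5'-GUCGGGGAUAACCAGCACCAACUGCGGUGUACAGCCCCACGCGGAAUUUCGCAGUAAUCAAGGAACCGCCGGAGGUC-3'

Reading the template 3'→5' as shown, RNA polymerase pairs each base (A→U, T→A, G↔C) to build mRNA 5'→3' directly.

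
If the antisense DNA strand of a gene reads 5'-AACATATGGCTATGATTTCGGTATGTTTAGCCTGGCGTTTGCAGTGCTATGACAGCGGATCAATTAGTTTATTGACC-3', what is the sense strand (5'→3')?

5′-GGTCAATAAACTAATTGATCCGCTGTCATAGCACTGCAAACGCCAGGCTAAACATACCGAAATCATAGCCATATGTT-3′

The coding strand is complementary and antiparallel to the template: take the complement (A↔T, G↔C) and reverse.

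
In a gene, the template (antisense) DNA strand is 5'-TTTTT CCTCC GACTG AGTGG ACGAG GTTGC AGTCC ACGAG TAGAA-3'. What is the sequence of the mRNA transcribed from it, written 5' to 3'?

5′-UUCUACUCGUGGACUGCAACCUCGUCCACUCAGUCGGAGGAAAAA-3′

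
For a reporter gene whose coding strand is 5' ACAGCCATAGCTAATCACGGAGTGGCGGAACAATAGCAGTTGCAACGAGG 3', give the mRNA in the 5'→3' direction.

5'-ACAGCCAUAGCUAAUCACGGAGUGGCGGAACAAUAGCAGUUGCAACGAGG-3'

The mRNA is synthesized from the template strand, so it matches the coding strand with T replaced by U.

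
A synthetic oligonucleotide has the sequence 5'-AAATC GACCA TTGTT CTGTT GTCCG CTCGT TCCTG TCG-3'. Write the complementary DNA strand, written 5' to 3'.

5'-CGACAGGAACGAGCGGACAACAGAACAATGGTCGATTT-3'

The complement of AAATCGACCATTGTTCTGTTGTCCGCTCGTTCCTGTCG is TTTAGCTGGTAACAAGACAACAGGCGAGCAAGGACAGC (A↔T, G↔C). DNA strands are antiparallel, so the complementary strand runs 3'→5'; reversing gives the 5'→3' form.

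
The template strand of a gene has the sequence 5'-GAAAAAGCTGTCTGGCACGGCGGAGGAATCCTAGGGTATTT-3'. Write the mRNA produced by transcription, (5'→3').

5'-AAAUACCCUAGGAUUCCUCCGCCGUGCCAGACAGCUUUUUC-3'

RNA polymerase reads the template 3'→5' and synthesizes mRNA 5'→3' by base-pairing (A→U, T→A, G↔C). The complement of the template is CTTTTTCGACAGACCGTGCCGCCTCCTTAGGATCCCATAAA; antiparallel, so 5'→3' the coding strand is AAATACCCTAGGATTCCTCCGCCGTGCCAGACAGCTTTTTC. Replace T with U for the mRNA.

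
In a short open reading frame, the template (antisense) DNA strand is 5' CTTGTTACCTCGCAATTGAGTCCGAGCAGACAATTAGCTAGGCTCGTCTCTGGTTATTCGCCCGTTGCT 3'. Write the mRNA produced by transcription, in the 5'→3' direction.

5'-AGCAACGGGCGAAUAACCAGAGACGAGCCUAGCUAAUUGUCUGCUCGGACUCAAUUGCGAGGUAACAAG-3'

RNA polymerase reads the template 3'→5' and synthesizes mRNA 5'→3' by base-pairing (A→U, T→A, G↔C). The complement of the template is GAACAATGGAGCGTTAACTCAGGCTCGTCTGTTAATCGATCCGAGCAGAGACCAATAAGCGGGCAACGA; antiparallel, so 5'→3' the coding strand is AGCAACGGGCGAATAACCAGAGACGAGCCTAGCTAATTGTCTGCTCGGACTCAATTGCGAGGTAACAAG. Replace T with U for the mRNA.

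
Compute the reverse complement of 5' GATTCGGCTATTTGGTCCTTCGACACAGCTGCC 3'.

5'-GGCAGCTGTGTCGAAGGACCAAATAGCCGAATC-3'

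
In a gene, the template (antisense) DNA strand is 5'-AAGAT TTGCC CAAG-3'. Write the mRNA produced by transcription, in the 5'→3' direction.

The mRNA has the sequence of the coding strand (reverse complement of the template) with T→U. Reverse complement of AAGATTTGCCCAAG is CTTGGGCAAATCTT; then T→U.

5'-CUUGGGCAAAUCUU-3'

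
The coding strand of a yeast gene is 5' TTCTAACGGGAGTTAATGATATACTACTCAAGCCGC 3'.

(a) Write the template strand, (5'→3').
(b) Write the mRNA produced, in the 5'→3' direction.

(a) 5'-GCGGCTTGAGTAGTATATCATTAACTCCCGTTAGAA-3'
(b) 5'-UUCUAACGGGAGUUAAUGAUAUACUACUCAAGCCGC-3'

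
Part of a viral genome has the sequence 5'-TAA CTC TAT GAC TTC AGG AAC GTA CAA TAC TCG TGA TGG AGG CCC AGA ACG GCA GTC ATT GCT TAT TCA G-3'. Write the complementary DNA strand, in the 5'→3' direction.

5'-CTGAATAAGCAATGACTGCCGTTCTGGGCCTCCATCACGAGTATTGTACGTTCCTGAAGTCATAGAGTTA-3'

The complement of TAACTCTATGACTTCAGGAACGTACAATACTCGTGATGGAGGCCCAGAACGGCAGTCATTGCTTATTCAG is ATTGAGATACTGAAGTCCTTGCATGTTATGAGCACTACCTCCGGGTCTTGCCGTCAGTAACGAATAAGTC (A↔T, G↔C). DNA strands are antiparallel, so the complementary strand runs 3'→5'; reversing gives the 5'→3' form.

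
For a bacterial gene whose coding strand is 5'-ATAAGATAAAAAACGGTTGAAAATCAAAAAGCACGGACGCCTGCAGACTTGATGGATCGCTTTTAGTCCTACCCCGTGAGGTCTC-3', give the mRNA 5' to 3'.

5'-AUAAGAUAAAAAACGGUUGAAAAUCAAAAAGCACGGACGCCUGCAGACUUGAUGGAUCGCUUUUAGUCCUACCCCGUGAGGUCUC-3'

The mRNA is synthesized from the template strand, so it matches the coding strand with T replaced by U.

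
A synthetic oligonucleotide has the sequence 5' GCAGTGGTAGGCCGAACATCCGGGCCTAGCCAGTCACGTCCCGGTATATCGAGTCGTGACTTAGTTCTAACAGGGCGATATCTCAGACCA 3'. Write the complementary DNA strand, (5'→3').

5'-TGGTCTGAGATATCGCCCTGTTAGAACTAAGTCACGACTCGATATACCGGGACGTGACTGGCTAGGCCCGGATGTTCGGCCTACCACTGC-3'

Pairing A↔T and G↔C gives CGTCACCATCCGGCTTGTAGGCCCGGATCGGTCAGTGCAGGGCCATATAGCTCAGCACTGAATCAAGATTGTCCCGCTATAGAGTCTGGT, running 3'→5'. Reverse for the 5'→3' convention.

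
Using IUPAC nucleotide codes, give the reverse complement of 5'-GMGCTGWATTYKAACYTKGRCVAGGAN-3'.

5′-NTCCTBGYCMARGTTMRAATWCAGCKC-3′

Standard pairs A↔T, G↔C; ambiguity codes pair R↔Y, M↔K, W↔W, V↔B, N↔N. Complement (CKCGACWTAARMTTGRAMCYGBTCCTN), then reverse for 5'→3'.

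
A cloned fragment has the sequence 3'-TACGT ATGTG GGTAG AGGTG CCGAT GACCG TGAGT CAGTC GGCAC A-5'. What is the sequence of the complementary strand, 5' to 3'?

5'-ATGCATACACCCATCTCCACGGCTACTGGCACTCAGTCAGCCGTGT-3'

The strand is given 3'→5', so its complement runs 5'→3' in the same left-to-right order: pair each base A↔T, G↔C.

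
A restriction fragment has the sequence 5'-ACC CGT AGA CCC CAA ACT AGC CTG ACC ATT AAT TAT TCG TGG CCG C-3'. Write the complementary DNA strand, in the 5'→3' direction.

5′-GCGGCCACGAATAATTAATGGTCAGGCTAGTTTGGGGTCTACGGGT-3′

The complement of ACCCGTAGACCCCAAACTAGCCTGACCATTAATTATTCGTGGCCGC is TGGGCATCTGGGGTTTGATCGGACTGGTAATTAATAAGCACCGGCG (A↔T, G↔C). DNA strands are antiparallel, so the complementary strand runs 3'→5'; reversing gives the 5'→3' form.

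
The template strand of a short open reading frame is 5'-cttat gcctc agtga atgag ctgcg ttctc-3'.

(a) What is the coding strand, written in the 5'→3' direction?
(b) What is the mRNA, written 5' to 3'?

(a) 5′-GAGAACGCAGCTCATTCACTGAGGCATAAG-3′
(b) 5'-GAGAACGCAGCUCAUUCACUGAGGCAUAAG-3'

(a) The coding strand is the reverse complement of the template: complement GAATACGGAGTCACTTACTCGACGCAAGAG, then reverse.
(b) mRNA has the coding-strand sequence with T→U.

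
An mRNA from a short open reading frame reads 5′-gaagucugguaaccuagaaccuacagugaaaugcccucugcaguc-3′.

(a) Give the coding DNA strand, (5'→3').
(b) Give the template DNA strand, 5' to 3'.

(a) The coding strand matches the mRNA with U→T.
(b) The template strand is the reverse complement of the coding strand.

(a) 5'-GAAGTCTGGTAACCTAGAACCTACAGTGAAATGCCCTCTGCAGTC-3'
(b) 5′-GACTGCAGAGGGCATTTCACTGTAGGTTCTAGGTTACCAGACTTC-3′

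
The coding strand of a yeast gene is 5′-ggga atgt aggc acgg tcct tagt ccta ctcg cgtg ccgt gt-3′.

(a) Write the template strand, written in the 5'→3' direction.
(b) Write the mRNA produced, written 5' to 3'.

(a) 5'-ACACGGCACGCGAGTAGGACTAAGGACCGTGCCTACATTCCC-3'
(b) 5'-GGGAAUGUAGGCACGGUCCUUAGUCCUACUCGCGUGCCGUGU-3'

(a) The template strand is the reverse complement of the coding strand: complement CCCTTACATCCGTGCCAGGAATCAGGATGAGCGCACGGCACA, then reverse.
(b) mRNA matches the coding strand with T→U.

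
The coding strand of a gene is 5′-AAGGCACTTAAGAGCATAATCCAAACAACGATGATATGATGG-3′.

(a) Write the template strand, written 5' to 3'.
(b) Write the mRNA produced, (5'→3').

(a) 5'-CCATCATATCATCGTTGTTTGGATTATGCTCTTAAGTGCCTT-3'
(b) 5'-AAGGCACUUAAGAGCAUAAUCCAAACAACGAUGAUAUGAUGG-3'

(a) The template strand is the reverse complement of the coding strand: complement TTCCGTGAATTCTCGTATTAGGTTTGTTGCTACTATACTACC, then reverse.
(b) mRNA matches the coding strand with T→U.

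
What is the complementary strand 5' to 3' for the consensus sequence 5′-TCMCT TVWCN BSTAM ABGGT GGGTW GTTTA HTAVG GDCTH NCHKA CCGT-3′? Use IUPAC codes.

Standard pairs A↔T, G↔C; ambiguity codes pair M↔K, W↔W, S↔S, B↔V, D↔H, N↔N. Complement (AGKGAABWGNVSATKTVCCACCCAWCAAATDATBCCHGADNGDMTGGCA), then reverse for 5'→3'.

5'-ACGGTMDGNDAGHCCBTADTAAACWACCCACCVTKTASVNGWBAAGKGA-3'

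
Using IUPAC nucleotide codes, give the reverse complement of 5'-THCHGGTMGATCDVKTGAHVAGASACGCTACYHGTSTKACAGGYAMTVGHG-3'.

Standard pairs A↔T, G↔C; ambiguity codes pair Y↔R, M↔K, S↔S, D↔H, V↔B. Complement (ADGDCCAKCTAGHBMACTDBTCTSTGCGATGRDCASAMTGTCCRTKABCDC), then reverse for 5'→3'.

5'-CDCBAKTRCCTGTMASACDRGTAGCGTSTCTBDTCAMBHGATCKACCDGDA-3'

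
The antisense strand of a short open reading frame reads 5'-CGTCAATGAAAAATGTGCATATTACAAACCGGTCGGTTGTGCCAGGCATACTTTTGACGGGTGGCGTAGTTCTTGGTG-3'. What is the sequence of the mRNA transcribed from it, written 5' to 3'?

5'-CACCAAGAACUACGCCACCCGUCAAAAGUAUGCCUGGCACAACCGACCGGUUUGUAAUAUGCACAUUUUUCAUUGACG-3'

RNA polymerase reads the template 3'→5' and synthesizes mRNA 5'→3' by base-pairing (A→U, T→A, G↔C). The complement of the template is GCAGTTACTTTTTACACGTATAATGTTTGGCCAGCCAACACGGTCCGTATGAAAACTGCCCACCGCATCAAGAACCAC; antiparallel, so 5'→3' the coding strand is CACCAAGAACTACGCCACCCGTCAAAAGTATGCCTGGCACAACCGACCGGTTTGTAATATGCACATTTTTCATTGACG. Replace T with U for the mRNA.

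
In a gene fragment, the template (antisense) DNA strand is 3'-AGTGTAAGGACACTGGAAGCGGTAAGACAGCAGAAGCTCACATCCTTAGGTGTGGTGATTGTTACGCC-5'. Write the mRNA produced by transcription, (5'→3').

5'-UCACAUUCCUGUGACCUUCGCCAUUCUGUCGUCUUCGAGUGUAGGAAUCCACACCACUAACAAUGCGG-3'

Reading the template 3'→5' as shown, RNA polymerase pairs each base (A→U, T→A, G↔C) to build mRNA 5'→3' directly.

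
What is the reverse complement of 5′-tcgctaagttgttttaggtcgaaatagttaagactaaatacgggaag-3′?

5′-CTTCCCGTATTTAGTCTTAACTATTTCGACCTAAAACAACTTAGCGA-3′

Reading the sequence 3'→5' and pairing each base (A↔T, G↔C) gives the reverse complement directly.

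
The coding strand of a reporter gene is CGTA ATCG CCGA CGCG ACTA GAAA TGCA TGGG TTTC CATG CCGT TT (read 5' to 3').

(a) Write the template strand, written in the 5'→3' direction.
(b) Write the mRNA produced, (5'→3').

(a) 5'-AAACGGCATGGAAACCCATGCATTTCTAGTCGCGTCGGCGATTACG-3'
(b) 5′-CGUAAUCGCCGACGCGACUAGAAAUGCAUGGGUUUCCAUGCCGUUU-3′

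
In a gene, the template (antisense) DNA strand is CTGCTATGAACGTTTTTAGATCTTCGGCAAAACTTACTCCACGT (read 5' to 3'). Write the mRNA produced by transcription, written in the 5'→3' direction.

RNA polymerase reads the template 3'→5' and synthesizes mRNA 5'→3' by base-pairing (A→U, T→A, G↔C). The complement of the template is GACGATACTTGCAAAAATCTAGAAGCCGTTTTGAATGAGGTGCA; antiparallel, so 5'→3' the coding strand is ACGTGGAGTAAGTTTTGCCGAAGATCTAAAAACGTTCATAGCAG. Replace T with U for the mRNA.

5'-ACGUGGAGUAAGUUUUGCCGAAGAUCUAAAAACGUUCAUAGCAG-3'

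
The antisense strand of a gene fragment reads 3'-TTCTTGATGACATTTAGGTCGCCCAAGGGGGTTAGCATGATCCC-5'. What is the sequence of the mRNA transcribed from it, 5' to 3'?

5'-AAGAACUACUGUAAAUCCAGCGGGUUCCCCCAAUCGUACUAGGG-3'

Reading the template 3'→5' as shown, RNA polymerase pairs each base (A→U, T→A, G↔C) to build mRNA 5'→3' directly.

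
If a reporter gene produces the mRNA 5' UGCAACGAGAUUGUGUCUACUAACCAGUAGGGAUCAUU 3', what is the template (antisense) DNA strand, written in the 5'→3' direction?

5'-AATGATCCCTACTGGTTAGTAGACACAATCTCGTTGCA-3'

Replace U with T to get the coding DNA strand: TGCAACGAGATTGTGTCTACTAACCAGTAGGGATCATT. The template strand is its reverse complement (complement ACGTTGCTCTAACACAGATGATTGGTCATCCCTAGTAA, then reverse).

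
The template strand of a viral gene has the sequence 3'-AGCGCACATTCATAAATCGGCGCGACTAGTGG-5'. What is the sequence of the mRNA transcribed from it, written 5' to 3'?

Reading the template 3'→5' as shown, RNA polymerase pairs each base (A→U, T→A, G↔C) to build mRNA 5'→3' directly.

5'-UCGCGUGUAAGUAUUUAGCCGCGCUGAUCACC-3'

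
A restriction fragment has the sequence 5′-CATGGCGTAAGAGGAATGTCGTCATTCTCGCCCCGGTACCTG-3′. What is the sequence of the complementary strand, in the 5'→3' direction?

5'-CAGGTACCGGGGCGAGAATGACGACATTCCTCTTACGCCATG-3'

Pairing A↔T and G↔C gives GTACCGCATTCTCCTTACAGCAGTAAGAGCGGGGCCATGGAC, running 3'→5'. Reverse for the 5'→3' convention.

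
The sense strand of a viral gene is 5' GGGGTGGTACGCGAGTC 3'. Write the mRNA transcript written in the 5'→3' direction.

5'-GGGGUGGUACGCGAGUC-3'

mRNA has the coding-strand sequence with U in place of T.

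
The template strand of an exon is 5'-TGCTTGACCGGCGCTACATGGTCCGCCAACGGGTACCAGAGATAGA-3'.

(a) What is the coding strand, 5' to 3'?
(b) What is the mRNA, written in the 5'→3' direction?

(a) The coding strand is the reverse complement of the template: complement ACGAACTGGCCGCGATGTACCAGGCGGTTGCCCATGGTCTCTATCT, then reverse.
(b) mRNA has the coding-strand sequence with T→U.

(a) 5'-TCTATCTCTGGTACCCGTTGGCGGACCATGTAGCGCCGGTCAAGCA-3'
(b) 5'-UCUAUCUCUGGUACCCGUUGGCGGACCAUGUAGCGCCGGUCAAGCA-3'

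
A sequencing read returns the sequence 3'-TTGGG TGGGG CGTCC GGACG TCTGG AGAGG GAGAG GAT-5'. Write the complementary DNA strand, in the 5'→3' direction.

5'-AACCCACCCCGCAGGCCTGCAGACCTCTCCCTCTCCTA-3'

The strand is given 3'→5', so its complement runs 5'→3' in the same left-to-right order: pair each base A↔T, G↔C.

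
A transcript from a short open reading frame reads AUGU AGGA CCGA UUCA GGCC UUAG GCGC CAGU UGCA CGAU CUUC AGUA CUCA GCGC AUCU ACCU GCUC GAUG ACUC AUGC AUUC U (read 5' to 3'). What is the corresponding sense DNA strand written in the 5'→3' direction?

The coding DNA strand has the same 5'→3' sequence as the mRNA with U replaced by T.

5'-ATGTAGGACCGATTCAGGCCTTAGGCGCCAGTTGCACGATCTTCAGTACTCAGCGCATCTACCTGCTCGATGACTCATGCATTCT-3'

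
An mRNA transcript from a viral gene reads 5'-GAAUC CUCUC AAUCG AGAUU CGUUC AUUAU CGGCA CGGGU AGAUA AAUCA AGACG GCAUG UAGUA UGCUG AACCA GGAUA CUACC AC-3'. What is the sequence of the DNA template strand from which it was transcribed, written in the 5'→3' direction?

5'-GTGGTAGTATCCTGGTTCAGCATACTACATGCCGTCTTGATTTATCTACCCGTGCCGATAATGAACGAATCTCGATTGAGAGGATTC-3'

Replace U with T to get the coding DNA strand: GAATCCTCTCAATCGAGATTCGTTCATTATCGGCACGGGTAGATAAATCAAGACGGCATGTAGTATGCTGAACCAGGATACTACCAC. The template strand is its reverse complement (complement CTTAGGAGAGTTAGCTCTAAGCAAGTAATAGCCGTGCCCATCTATTTAGTTCTGCCGTACATCATACGACTTGGTCCTATGATGGTG, then reverse).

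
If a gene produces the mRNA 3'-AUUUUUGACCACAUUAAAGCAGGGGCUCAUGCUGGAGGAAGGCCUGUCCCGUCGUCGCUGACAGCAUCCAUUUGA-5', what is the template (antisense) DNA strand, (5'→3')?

Written 5'→3' the mRNA is AGUUUACCUACGACAGUCGCUGCUGCCCUGUCCGGAAGGAGGUCGUACUCGGGGACGAAAUUACACCAGUUUUUA, so the coding DNA strand is AGTTTACCTACGACAGTCGCTGCTGCCCTGTCCGGAAGGAGGTCGTACTCGGGGACGAAATTACACCAGTTTTTA. The template is its reverse complement.

5'-TAAAAACTGGTGTAATTTCGTCCCCGAGTACGACCTCCTTCCGGACAGGGCAGCAGCGACTGTCGTAGGTAAACT-3'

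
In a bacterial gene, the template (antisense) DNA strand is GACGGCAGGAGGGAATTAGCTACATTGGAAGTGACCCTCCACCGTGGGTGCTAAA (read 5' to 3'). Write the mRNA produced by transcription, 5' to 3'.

5'-UUUAGCACCCACGGUGGAGGGUCACUUCCAAUGUAGCUAAUUCCCUCCUGCCGUC-3'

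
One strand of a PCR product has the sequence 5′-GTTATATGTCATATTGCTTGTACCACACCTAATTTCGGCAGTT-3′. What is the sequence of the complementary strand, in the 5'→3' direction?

5'-AACTGCCGAAATTAGGTGTGGTACAAGCAATATGACATATAAC-3'

Pairing A↔T and G↔C gives CAATATACAGTATAACGAACATGGTGTGGATTAAAGCCGTCAA, running 3'→5'. Reverse for the 5'→3' convention.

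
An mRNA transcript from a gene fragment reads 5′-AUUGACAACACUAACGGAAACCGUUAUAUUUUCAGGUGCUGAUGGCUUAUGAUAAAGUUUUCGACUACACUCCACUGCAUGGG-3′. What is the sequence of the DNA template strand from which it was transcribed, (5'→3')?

5'-CCCATGCAGTGGAGTGTAGTCGAAAACTTTATCATAAGCCATCAGCACCTGAAAATATAACGGTTTCCGTTAGTGTTGTCAAT-3'

Replace U with T to get the coding DNA strand: ATTGACAACACTAACGGAAACCGTTATATTTTCAGGTGCTGATGGCTTATGATAAAGTTTTCGACTACACTCCACTGCATGGG. The template strand is its reverse complement (complement TAACTGTTGTGATTGCCTTTGGCAATATAAAAGTCCACGACTACCGAATACTATTTCAAAAGCTGATGTGAGGTGACGTACCC, then reverse).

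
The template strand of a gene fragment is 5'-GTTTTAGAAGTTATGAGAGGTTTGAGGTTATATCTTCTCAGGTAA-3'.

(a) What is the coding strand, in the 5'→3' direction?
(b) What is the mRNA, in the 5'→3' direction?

(a) The coding strand is the reverse complement of the template: complement CAAAATCTTCAATACTCTCCAAACTCCAATATAGAAGAGTCCATT, then reverse.
(b) mRNA has the coding-strand sequence with T→U.

(a) 5′-TTACCTGAGAAGATATAACCTCAAACCTCTCATAACTTCTAAAAC-3′
(b) 5'-UUACCUGAGAAGAUAUAACCUCAAACCUCUCAUAACUUCUAAAAC-3'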